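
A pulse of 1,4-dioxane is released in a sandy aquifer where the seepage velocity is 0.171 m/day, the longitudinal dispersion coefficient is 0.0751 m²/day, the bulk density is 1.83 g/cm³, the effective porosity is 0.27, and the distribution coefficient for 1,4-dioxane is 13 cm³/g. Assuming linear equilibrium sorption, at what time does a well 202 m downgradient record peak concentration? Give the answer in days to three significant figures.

105000 days

Retardation factor R = 1 + ρ_b·K_d/n = 1 + 1.83 × 13/0.27 = 89.11.
Sorption retards both mechanisms: v_R = v/R = 0.001919 m/day, D_R = D/R = 0.0008428 m²/day.
Peak time from v_R²t² + 2D_R t − x² = 0: t = (√(D_R² + v_R²x²) − D_R)/v_R².
√(D_R² + v_R²x²) = √(0.0008428² + 0.001919² × 202²) = 0.3876; v_R² = 3.683e-06.
t = (0.3876 − 0.0008428)/3.683e-06 = 105000 days.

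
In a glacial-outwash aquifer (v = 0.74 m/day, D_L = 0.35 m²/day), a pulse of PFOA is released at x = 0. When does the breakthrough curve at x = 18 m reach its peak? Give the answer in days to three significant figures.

For the 1D instantaneous-source solution, setting ∂C/∂t = 0 at fixed x gives v²t² + 2Dt − x² = 0, so t = (√(D² + v²x²) − D)/v².
√(D² + v²x²) = √(0.35² + 0.74² × 18²) = 13.32; v² = 0.5476.
t = (13.32 − 0.35)/0.5476 = 23.7 days (vs. the pure-advection estimate x/v = 24.3 d).

23.7 days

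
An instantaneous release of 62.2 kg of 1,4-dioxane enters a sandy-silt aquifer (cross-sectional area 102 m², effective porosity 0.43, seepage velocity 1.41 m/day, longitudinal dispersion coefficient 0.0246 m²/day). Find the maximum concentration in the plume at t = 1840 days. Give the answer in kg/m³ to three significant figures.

0.0595 kg/m³

The peak of an instantaneous 1D plume sits at x = vt; there the Gaussian factor is 1 and C_max = M/(n_e·A·√(4πDt)), where n_e·A is the pore area the mass is dissolved in.
√(4πDt) = √(4π × 0.0246 × 1840) = 23.85 m, so C_max = 62.2/(0.43 × 102 × 23.85) = 0.0595 kg/m³.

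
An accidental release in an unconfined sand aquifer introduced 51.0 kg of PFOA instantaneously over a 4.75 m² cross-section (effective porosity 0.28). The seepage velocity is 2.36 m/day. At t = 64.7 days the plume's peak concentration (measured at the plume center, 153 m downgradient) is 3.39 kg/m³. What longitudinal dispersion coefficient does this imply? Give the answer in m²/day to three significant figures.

At the plume center C_max = M/(n_e·A·√(4πDt)), so D = M²/(4πt·(n_e·A·C_max)²).
n_e·A·C_max = 0.28 × 4.75 × 3.39 = 4.509 kg/m.
D = 51.0²/(4π × 64.7 × 4.509²) = 0.157 m²/day.

0.157 m²/day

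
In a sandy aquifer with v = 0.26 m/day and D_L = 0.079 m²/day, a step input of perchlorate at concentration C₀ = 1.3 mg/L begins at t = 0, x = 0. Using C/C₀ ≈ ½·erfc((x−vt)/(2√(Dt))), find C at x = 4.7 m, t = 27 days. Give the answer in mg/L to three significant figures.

1.13 mg/L

For a continuous step input, C/C₀ ≈ ½·erfc((x−vt)/(2√(Dt))).
vt = 0.26 × 27 = 7.02 m and 2√(Dt) = 2√(0.079 × 27) = 2.921 m.
Argument (x−vt)/(2√(Dt)) = (4.7 − 7.02)/2.921 = -0.7942; ½·erfc(-0.7942) = 0.8693.
C = 1.3 × 0.8693 = 1.13 mg/L.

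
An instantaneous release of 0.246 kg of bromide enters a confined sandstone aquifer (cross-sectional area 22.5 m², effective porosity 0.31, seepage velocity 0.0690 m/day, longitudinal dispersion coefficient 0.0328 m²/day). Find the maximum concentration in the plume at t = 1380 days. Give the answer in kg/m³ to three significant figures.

0.00148 kg/m³

The peak of an instantaneous 1D plume sits at x = vt; there the Gaussian factor is 1 and C_max = M/(n_e·A·√(4πDt)), where n_e·A is the pore area the mass is dissolved in.
√(4πDt) = √(4π × 0.0328 × 1380) = 23.85 m, so C_max = 0.246/(0.31 × 22.5 × 23.85) = 0.00148 kg/m³.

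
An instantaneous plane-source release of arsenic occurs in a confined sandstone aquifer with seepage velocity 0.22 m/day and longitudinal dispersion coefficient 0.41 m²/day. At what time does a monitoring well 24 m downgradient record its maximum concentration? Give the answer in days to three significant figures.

For the 1D instantaneous-source solution, setting ∂C/∂t = 0 at fixed x gives v²t² + 2Dt − x² = 0, so t = (√(D² + v²x²) − D)/v².
√(D² + v²x²) = √(0.41² + 0.22² × 24²) = 5.296; v² = 0.0484.
t = (5.296 − 0.41)/0.0484 = 101 days (vs. the pure-advection estimate x/v = 109 d).

101 days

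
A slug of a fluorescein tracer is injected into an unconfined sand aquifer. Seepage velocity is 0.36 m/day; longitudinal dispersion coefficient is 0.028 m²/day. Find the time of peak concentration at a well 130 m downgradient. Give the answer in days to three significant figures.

361 days

For the 1D instantaneous-source solution, setting ∂C/∂t = 0 at fixed x gives v²t² + 2Dt − x² = 0, so t = (√(D² + v²x²) − D)/v².
√(D² + v²x²) = √(0.028² + 0.36² × 130²) = 46.80; v² = 0.1296.
t = (46.80 − 0.028)/0.1296 = 361 days (vs. the pure-advection estimate x/v = 361 d).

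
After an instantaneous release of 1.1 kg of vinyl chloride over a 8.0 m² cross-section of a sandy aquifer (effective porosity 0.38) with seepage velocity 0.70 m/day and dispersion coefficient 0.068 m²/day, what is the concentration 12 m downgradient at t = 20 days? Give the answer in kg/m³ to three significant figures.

For an instantaneous plane source, C(x,t) = M/(n_e·A·√(4πDt)) · exp(−(x−vt)²/(4Dt)), with n_e·A the pore (flow) area.
Plume center vt = 0.70 × 20 = 14 m, so the well at 12 m is 2 m upgradient of the peak.
√(4πDt) = 4.134 m, giving peak height M/(n_e·A·√(4πDt)) = 1.1/(0.38 × 8.0 × 4.134) = 0.08753 kg/m³.
(x−vt)²/(4Dt) = (-2)²/(4 × 0.068 × 20) = 0.7353; exp(−0.7353) = 0.4794.
C = 0.08753 × 0.4794 = 0.0420 kg/m³.

0.0420 kg/m³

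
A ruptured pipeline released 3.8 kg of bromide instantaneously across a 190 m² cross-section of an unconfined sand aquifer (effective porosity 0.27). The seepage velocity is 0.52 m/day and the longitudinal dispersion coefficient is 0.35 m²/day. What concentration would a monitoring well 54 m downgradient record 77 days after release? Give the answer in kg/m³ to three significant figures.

0.000660 kg/m³

For an instantaneous plane source, C(x,t) = M/(n_e·A·√(4πDt)) · exp(−(x−vt)²/(4Dt)), with n_e·A the pore (flow) area.
Plume center vt = 0.52 × 77 = 40.04 m, so the well at 54 m is 13.96 m downgradient of the peak.
√(4πDt) = 18.40 m, giving peak height M/(n_e·A·√(4πDt)) = 3.8/(0.27 × 190 × 18.40) = 0.004026 kg/m³.
(x−vt)²/(4Dt) = (13.96)²/(4 × 0.35 × 77) = 1.808; exp(−1.808) = 0.1640.
C = 0.004026 × 0.1640 = 0.000660 kg/m³.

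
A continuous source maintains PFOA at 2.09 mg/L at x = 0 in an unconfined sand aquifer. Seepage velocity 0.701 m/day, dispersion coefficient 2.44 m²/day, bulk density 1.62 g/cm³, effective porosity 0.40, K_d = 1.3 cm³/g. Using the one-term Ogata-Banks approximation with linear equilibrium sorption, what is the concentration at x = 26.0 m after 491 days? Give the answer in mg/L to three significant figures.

Retardation factor R = 1 + ρ_b·K_d/n = 1 + 1.62 × 1.3/0.40 = 6.265.
Sorption retards both mechanisms: v_R = v/R = 0.1119 m/day, D_R = D/R = 0.3895 m²/day.
v_R·t = 0.1119 × 491 = 54.9429 m; 2√(D_R t) = 27.66 m; argument = (26.0 − 54.9429)/27.66 = -1.046.
C = C₀ × ½·erfc(-1.046) = 2.09 × 0.9305 = 1.94 mg/L.

1.94 mg/L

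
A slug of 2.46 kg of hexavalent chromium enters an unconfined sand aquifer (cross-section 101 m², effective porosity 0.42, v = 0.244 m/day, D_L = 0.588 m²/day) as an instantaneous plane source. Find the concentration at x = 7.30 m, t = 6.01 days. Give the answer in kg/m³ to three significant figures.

For an instantaneous plane source, C(x,t) = M/(n_e·A·√(4πDt)) · exp(−(x−vt)²/(4Dt)), with n_e·A the pore (flow) area.
Plume center vt = 0.244 × 6.01 = 1.46644 m, so the well at 7.30 m is 5.83356 m downgradient of the peak.
√(4πDt) = 6.664 m, giving peak height M/(n_e·A·√(4πDt)) = 2.46/(0.42 × 101 × 6.664) = 0.008702 kg/m³.
(x−vt)²/(4Dt) = (5.83356)²/(4 × 0.588 × 6.01) = 2.407; exp(−2.407) = 0.09009.
C = 0.008702 × 0.09009 = 0.000784 kg/m³.

0.000784 kg/m³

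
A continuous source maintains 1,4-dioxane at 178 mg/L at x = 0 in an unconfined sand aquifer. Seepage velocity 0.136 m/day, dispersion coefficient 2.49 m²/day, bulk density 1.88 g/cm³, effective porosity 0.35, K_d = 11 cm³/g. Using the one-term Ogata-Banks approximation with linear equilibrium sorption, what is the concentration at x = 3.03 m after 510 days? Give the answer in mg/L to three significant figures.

Retardation factor R = 1 + ρ_b·K_d/n = 1 + 1.88 × 11/0.35 = 60.09.
Sorption retards both mechanisms: v_R = v/R = 0.002263 m/day, D_R = D/R = 0.04144 m²/day.
v_R·t = 0.002263 × 510 = 1.15413 m; 2√(D_R t) = 9.194 m; argument = (3.03 − 1.15413)/9.194 = 0.2040.
C = C₀ × ½·erfc(0.2040) = 178 × 0.3865 = 68.8 mg/L.

68.8 mg/L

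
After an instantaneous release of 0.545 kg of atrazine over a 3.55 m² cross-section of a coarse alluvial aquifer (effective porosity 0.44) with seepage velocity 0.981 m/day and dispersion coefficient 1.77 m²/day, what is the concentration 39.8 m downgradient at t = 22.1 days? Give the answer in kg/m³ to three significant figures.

0.00193 kg/m³

For an instantaneous plane source, C(x,t) = M/(n_e·A·√(4πDt)) · exp(−(x−vt)²/(4Dt)), with n_e·A the pore (flow) area.
Plume center vt = 0.981 × 22.1 = 21.6801 m, so the well at 39.8 m is 18.1199 m downgradient of the peak.
√(4πDt) = 22.17 m, giving peak height M/(n_e·A·√(4πDt)) = 0.545/(0.44 × 3.55 × 22.17) = 0.01574 kg/m³.
(x−vt)²/(4Dt) = (18.1199)²/(4 × 1.77 × 22.1) = 2.098; exp(−2.098) = 0.1227.
C = 0.01574 × 0.1227 = 0.00193 kg/m³.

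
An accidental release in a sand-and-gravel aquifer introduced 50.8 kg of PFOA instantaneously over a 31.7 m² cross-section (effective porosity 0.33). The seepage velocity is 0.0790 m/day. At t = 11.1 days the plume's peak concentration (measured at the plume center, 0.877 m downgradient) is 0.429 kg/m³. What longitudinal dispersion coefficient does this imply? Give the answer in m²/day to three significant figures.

At the plume center C_max = M/(n_e·A·√(4πDt)), so D = M²/(4πt·(n_e·A·C_max)²).
n_e·A·C_max = 0.33 × 31.7 × 0.429 = 4.488 kg/m.
D = 50.8²/(4π × 11.1 × 4.488²) = 0.919 m²/day.

0.919 m²/day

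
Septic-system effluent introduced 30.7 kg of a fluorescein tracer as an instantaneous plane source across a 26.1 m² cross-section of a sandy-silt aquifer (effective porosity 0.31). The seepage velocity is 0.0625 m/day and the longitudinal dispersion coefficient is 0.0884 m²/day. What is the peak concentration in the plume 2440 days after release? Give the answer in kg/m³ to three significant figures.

0.0729 kg/m³

The peak of an instantaneous 1D plume sits at x = vt; there the Gaussian factor is 1 and C_max = M/(n_e·A·√(4πDt)), where n_e·A is the pore area the mass is dissolved in.
√(4πDt) = √(4π × 0.0884 × 2440) = 52.06 m, so C_max = 30.7/(0.31 × 26.1 × 52.06) = 0.0729 kg/m³.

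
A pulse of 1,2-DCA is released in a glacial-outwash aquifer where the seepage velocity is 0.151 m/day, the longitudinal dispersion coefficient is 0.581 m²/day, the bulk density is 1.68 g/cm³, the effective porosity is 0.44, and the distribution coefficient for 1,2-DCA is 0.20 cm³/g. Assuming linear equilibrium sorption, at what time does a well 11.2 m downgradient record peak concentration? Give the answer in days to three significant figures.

Retardation factor R = 1 + ρ_b·K_d/n = 1 + 1.68 × 0.20/0.44 = 1.764.
Sorption retards both mechanisms: v_R = v/R = 0.08560 m/day, D_R = D/R = 0.3294 m²/day.
Peak time from v_R²t² + 2D_R t − x² = 0: t = (√(D_R² + v_R²x²) − D_R)/v_R².
√(D_R² + v_R²x²) = √(0.3294² + 0.08560² × 11.2²) = 1.014; v_R² = 0.007327.
t = (1.014 − 0.3294)/0.007327 = 93.4 days.

93.4 days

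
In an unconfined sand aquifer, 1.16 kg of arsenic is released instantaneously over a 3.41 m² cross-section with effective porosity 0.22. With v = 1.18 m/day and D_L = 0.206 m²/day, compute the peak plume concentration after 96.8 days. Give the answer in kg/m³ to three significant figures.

0.0977 kg/m³

The peak of an instantaneous 1D plume sits at x = vt; there the Gaussian factor is 1 and C_max = M/(n_e·A·√(4πDt)), where n_e·A is the pore area the mass is dissolved in.
√(4πDt) = √(4π × 0.206 × 96.8) = 15.83 m, so C_max = 1.16/(0.22 × 3.41 × 15.83) = 0.0977 kg/m³.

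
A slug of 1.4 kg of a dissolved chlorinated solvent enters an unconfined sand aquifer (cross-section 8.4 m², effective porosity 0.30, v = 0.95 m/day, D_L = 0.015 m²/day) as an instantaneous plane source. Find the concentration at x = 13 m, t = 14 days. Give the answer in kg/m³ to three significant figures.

For an instantaneous plane source, C(x,t) = M/(n_e·A·√(4πDt)) · exp(−(x−vt)²/(4Dt)), with n_e·A the pore (flow) area.
Plume center vt = 0.95 × 14 = 13.3 m, so the well at 13 m is 0.3 m upgradient of the peak.
√(4πDt) = 1.624 m, giving peak height M/(n_e·A·√(4πDt)) = 1.4/(0.30 × 8.4 × 1.624) = 0.3421 kg/m³.
(x−vt)²/(4Dt) = (-0.3)²/(4 × 0.015 × 14) = 0.1071; exp(−0.1071) = 0.8984.
C = 0.3421 × 0.8984 = 0.307 kg/m³.

0.307 kg/m³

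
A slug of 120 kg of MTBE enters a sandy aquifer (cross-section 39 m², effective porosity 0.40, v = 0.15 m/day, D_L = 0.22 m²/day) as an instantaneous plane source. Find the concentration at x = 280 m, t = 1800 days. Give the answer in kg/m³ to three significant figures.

0.102 kg/m³

For an instantaneous plane source, C(x,t) = M/(n_e·A·√(4πDt)) · exp(−(x−vt)²/(4Dt)), with n_e·A the pore (flow) area.
Plume center vt = 0.15 × 1800 = 270 m, so the well at 280 m is 10 m downgradient of the peak.
√(4πDt) = 70.54 m, giving peak height M/(n_e·A·√(4πDt)) = 120/(0.40 × 39 × 70.54) = 0.1090 kg/m³.
(x−vt)²/(4Dt) = (10)²/(4 × 0.22 × 1800) = 0.06313; exp(−0.06313) = 0.9388.
C = 0.1090 × 0.9388 = 0.102 kg/m³.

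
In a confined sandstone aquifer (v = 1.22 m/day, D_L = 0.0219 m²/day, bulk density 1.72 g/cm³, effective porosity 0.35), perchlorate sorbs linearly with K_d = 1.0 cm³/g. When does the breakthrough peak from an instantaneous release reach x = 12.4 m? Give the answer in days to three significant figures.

Retardation factor R = 1 + ρ_b·K_d/n = 1 + 1.72 × 1.0/0.35 = 5.914.
Sorption retards both mechanisms: v_R = v/R = 0.2063 m/day, D_R = D/R = 0.003703 m²/day.
Peak time from v_R²t² + 2D_R t − x² = 0: t = (√(D_R² + v_R²x²) − D_R)/v_R².
√(D_R² + v_R²x²) = √(0.003703² + 0.2063² × 12.4²) = 2.558; v_R² = 0.04256.
t = (2.558 − 0.003703)/0.04256 = 60.0 days.

60.0 days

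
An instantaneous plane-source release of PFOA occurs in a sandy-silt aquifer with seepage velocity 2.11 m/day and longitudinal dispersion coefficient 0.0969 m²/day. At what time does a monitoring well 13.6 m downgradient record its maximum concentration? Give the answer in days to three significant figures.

For the 1D instantaneous-source solution, setting ∂C/∂t = 0 at fixed x gives v²t² + 2Dt − x² = 0, so t = (√(D² + v²x²) − D)/v².
√(D² + v²x²) = √(0.0969² + 2.11² × 13.6²) = 28.70; v² = 4.4521.
t = (28.70 − 0.0969)/4.4521 = 6.42 days (vs. the pure-advection estimate x/v = 6.45 d).

6.42 days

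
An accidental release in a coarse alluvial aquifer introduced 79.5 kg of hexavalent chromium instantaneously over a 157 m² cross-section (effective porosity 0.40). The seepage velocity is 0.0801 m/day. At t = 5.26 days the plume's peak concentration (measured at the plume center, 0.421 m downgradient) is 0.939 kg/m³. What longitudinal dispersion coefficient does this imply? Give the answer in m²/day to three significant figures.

0.0275 m²/day

At the plume center C_max = M/(n_e·A·√(4πDt)), so D = M²/(4πt·(n_e·A·C_max)²).
n_e·A·C_max = 0.40 × 157 × 0.939 = 58.97 kg/m.
D = 79.5²/(4π × 5.26 × 58.97²) = 0.0275 m²/day.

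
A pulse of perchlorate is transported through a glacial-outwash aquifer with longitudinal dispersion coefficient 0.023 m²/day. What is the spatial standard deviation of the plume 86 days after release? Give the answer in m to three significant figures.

1.99 m

Dispersive spreading gives a Gaussian with σ² = 2Dt; advection only shifts the center.
σ = √(2 × 0.023 × 86) = 1.99 m.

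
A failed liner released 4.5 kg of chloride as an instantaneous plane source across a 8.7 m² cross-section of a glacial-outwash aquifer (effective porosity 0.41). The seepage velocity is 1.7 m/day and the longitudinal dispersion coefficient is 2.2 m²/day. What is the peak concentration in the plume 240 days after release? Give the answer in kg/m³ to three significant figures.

0.0155 kg/m³

The peak of an instantaneous 1D plume sits at x = vt; there the Gaussian factor is 1 and C_max = M/(n_e·A·√(4πDt)), where n_e·A is the pore area the mass is dissolved in.
√(4πDt) = √(4π × 2.2 × 240) = 81.46 m, so C_max = 4.5/(0.41 × 8.7 × 81.46) = 0.0155 kg/m³.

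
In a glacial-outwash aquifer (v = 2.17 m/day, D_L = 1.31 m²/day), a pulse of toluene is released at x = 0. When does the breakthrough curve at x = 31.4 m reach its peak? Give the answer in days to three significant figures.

For the 1D instantaneous-source solution, setting ∂C/∂t = 0 at fixed x gives v²t² + 2Dt − x² = 0, so t = (√(D² + v²x²) − D)/v².
√(D² + v²x²) = √(1.31² + 2.17² × 31.4²) = 68.15; v² = 4.7089.
t = (68.15 − 1.31)/4.7089 = 14.2 days (vs. the pure-advection estimate x/v = 14.5 d).

14.2 days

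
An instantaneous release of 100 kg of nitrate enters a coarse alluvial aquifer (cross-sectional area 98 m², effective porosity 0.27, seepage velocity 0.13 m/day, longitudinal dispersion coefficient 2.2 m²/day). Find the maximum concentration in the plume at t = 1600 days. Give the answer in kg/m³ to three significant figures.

The peak of an instantaneous 1D plume sits at x = vt; there the Gaussian factor is 1 and C_max = M/(n_e·A·√(4πDt)), where n_e·A is the pore area the mass is dissolved in.
√(4πDt) = √(4π × 2.2 × 1600) = 210.3 m, so C_max = 100/(0.27 × 98 × 210.3) = 0.0180 kg/m³.

0.0180 kg/m³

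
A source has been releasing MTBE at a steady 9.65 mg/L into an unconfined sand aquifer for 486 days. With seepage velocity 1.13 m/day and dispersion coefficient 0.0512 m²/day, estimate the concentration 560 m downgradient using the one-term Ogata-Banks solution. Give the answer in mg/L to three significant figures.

0.604 mg/L

For a continuous step input, C/C₀ ≈ ½·erfc((x−vt)/(2√(Dt))).
vt = 1.13 × 486 = 549.18 m and 2√(Dt) = 2√(0.0512 × 486) = 9.977 m.
Argument (x−vt)/(2√(Dt)) = (560 − 549.18)/9.977 = 1.084; ½·erfc(1.084) = 0.06264.
C = 9.65 × 0.06264 = 0.604 mg/L.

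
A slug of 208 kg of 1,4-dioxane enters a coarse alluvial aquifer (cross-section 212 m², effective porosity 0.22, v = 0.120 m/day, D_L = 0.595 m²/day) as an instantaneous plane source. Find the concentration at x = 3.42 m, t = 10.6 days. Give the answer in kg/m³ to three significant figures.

For an instantaneous plane source, C(x,t) = M/(n_e·A·√(4πDt)) · exp(−(x−vt)²/(4Dt)), with n_e·A the pore (flow) area.
Plume center vt = 0.120 × 10.6 = 1.272 m, so the well at 3.42 m is 2.148 m downgradient of the peak.
√(4πDt) = 8.903 m, giving peak height M/(n_e·A·√(4πDt)) = 208/(0.22 × 212 × 8.903) = 0.5009 kg/m³.
(x−vt)²/(4Dt) = (2.148)²/(4 × 0.595 × 10.6) = 0.1829; exp(−0.1829) = 0.8329.
C = 0.5009 × 0.8329 = 0.417 kg/m³.

0.417 kg/m³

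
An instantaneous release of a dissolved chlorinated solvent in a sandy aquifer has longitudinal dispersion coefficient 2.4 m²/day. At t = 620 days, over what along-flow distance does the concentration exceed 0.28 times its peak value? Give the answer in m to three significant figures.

174 m

The plume is Gaussian with σ = √(2Dt) = √(2 × 2.4 × 620) = 54.55 m.
C/C_peak = exp(−Δx²/(2σ²)) = 0.28 ⇒ Δx = σ·√(−2 ln 0.28) = 54.55 × 1.596 = 87.06 m.
Width = 2Δx = 174 m.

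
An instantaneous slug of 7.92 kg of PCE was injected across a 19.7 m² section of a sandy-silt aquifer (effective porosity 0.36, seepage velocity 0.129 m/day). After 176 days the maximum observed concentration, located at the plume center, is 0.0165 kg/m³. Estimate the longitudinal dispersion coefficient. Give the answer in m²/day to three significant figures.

2.07 m²/day

At the plume center C_max = M/(n_e·A·√(4πDt)), so D = M²/(4πt·(n_e·A·C_max)²).
n_e·A·C_max = 0.36 × 19.7 × 0.0165 = 0.1170 kg/m.
D = 7.92²/(4π × 176 × 0.1170²) = 2.07 m²/day.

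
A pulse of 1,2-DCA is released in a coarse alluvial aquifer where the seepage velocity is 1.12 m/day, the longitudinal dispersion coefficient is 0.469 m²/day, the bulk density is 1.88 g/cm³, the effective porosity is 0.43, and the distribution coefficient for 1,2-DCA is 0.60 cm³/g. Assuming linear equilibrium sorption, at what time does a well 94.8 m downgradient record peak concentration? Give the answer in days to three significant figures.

305 days

Retardation factor R = 1 + ρ_b·K_d/n = 1 + 1.88 × 0.60/0.43 = 3.623.
Sorption retards both mechanisms: v_R = v/R = 0.3091 m/day, D_R = D/R = 0.1295 m²/day.
Peak time from v_R²t² + 2D_R t − x² = 0: t = (√(D_R² + v_R²x²) − D_R)/v_R².
√(D_R² + v_R²x²) = √(0.1295² + 0.3091² × 94.8²) = 29.30; v_R² = 0.09554.
t = (29.30 − 0.1295)/0.09554 = 305 days.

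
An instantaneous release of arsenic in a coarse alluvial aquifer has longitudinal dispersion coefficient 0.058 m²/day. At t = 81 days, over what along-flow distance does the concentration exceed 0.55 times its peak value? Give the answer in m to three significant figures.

The plume is Gaussian with σ = √(2Dt) = √(2 × 0.058 × 81) = 3.065 m.
C/C_peak = exp(−Δx²/(2σ²)) = 0.55 ⇒ Δx = σ·√(−2 ln 0.55) = 3.065 × 1.093 = 3.350 m.
Width = 2Δx = 6.70 m.

6.70 m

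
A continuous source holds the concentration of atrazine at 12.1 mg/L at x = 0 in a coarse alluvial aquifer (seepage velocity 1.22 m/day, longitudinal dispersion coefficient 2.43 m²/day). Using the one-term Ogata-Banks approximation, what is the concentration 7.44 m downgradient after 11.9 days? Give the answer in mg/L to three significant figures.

9.97 mg/L

For a continuous step input, C/C₀ ≈ ½·erfc((x−vt)/(2√(Dt))).
vt = 1.22 × 11.9 = 14.518 m and 2√(Dt) = 2√(2.43 × 11.9) = 10.75 m.
Argument (x−vt)/(2√(Dt)) = (7.44 − 14.518)/10.75 = -0.6584; ½·erfc(-0.6584) = 0.8241.
C = 12.1 × 0.8241 = 9.97 mg/L.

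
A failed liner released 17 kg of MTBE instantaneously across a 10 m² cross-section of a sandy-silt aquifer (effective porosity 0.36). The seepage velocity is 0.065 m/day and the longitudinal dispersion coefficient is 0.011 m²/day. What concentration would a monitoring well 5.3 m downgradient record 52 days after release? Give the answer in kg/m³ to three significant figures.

0.352 kg/m³

For an instantaneous plane source, C(x,t) = M/(n_e·A·√(4πDt)) · exp(−(x−vt)²/(4Dt)), with n_e·A the pore (flow) area.
Plume center vt = 0.065 × 52 = 3.38 m, so the well at 5.3 m is 1.92 m downgradient of the peak.
√(4πDt) = 2.681 m, giving peak height M/(n_e·A·√(4πDt)) = 17/(0.36 × 10 × 2.681) = 1.761 kg/m³.
(x−vt)²/(4Dt) = (1.92)²/(4 × 0.011 × 52) = 1.611; exp(−1.611) = 0.1997.
C = 1.761 × 0.1997 = 0.352 kg/m³.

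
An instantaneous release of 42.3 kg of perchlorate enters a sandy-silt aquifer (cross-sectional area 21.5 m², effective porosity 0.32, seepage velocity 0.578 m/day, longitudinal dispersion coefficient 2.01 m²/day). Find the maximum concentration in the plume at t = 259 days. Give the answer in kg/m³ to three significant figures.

The peak of an instantaneous 1D plume sits at x = vt; there the Gaussian factor is 1 and C_max = M/(n_e·A·√(4πDt)), where n_e·A is the pore area the mass is dissolved in.
√(4πDt) = √(4π × 2.01 × 259) = 80.88 m, so C_max = 42.3/(0.32 × 21.5 × 80.88) = 0.0760 kg/m³.

0.0760 kg/m³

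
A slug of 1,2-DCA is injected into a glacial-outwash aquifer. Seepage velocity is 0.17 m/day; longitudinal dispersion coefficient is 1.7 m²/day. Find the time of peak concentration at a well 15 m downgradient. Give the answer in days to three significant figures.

47.2 days

For the 1D instantaneous-source solution, setting ∂C/∂t = 0 at fixed x gives v²t² + 2Dt − x² = 0, so t = (√(D² + v²x²) − D)/v².
√(D² + v²x²) = √(1.7² + 0.17² × 15²) = 3.065; v² = 0.0289.
t = (3.065 − 1.7)/0.0289 = 47.2 days (vs. the pure-advection estimate x/v = 88.2 d).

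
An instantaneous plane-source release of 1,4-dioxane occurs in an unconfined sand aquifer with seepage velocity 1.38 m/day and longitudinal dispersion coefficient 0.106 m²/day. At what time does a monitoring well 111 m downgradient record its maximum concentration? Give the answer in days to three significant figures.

80.4 days

For the 1D instantaneous-source solution, setting ∂C/∂t = 0 at fixed x gives v²t² + 2Dt − x² = 0, so t = (√(D² + v²x²) − D)/v².
√(D² + v²x²) = √(0.106² + 1.38² × 111²) = 153.2; v² = 1.9044.
t = (153.2 − 0.106)/1.9044 = 80.4 days (vs. the pure-advection estimate x/v = 80.4 d).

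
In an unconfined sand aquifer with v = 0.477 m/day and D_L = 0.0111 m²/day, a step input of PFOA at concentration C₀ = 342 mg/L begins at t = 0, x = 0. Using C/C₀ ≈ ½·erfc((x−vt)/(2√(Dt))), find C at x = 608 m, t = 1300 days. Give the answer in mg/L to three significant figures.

For a continuous step input, C/C₀ ≈ ½·erfc((x−vt)/(2√(Dt))).
vt = 0.477 × 1300 = 620.1 m and 2√(Dt) = 2√(0.0111 × 1300) = 7.597 m.
Argument (x−vt)/(2√(Dt)) = (608 − 620.1)/7.597 = -1.593; ½·erfc(-1.593) = 0.9879.
C = 342 × 0.9879 = 338 mg/L.

338 mg/L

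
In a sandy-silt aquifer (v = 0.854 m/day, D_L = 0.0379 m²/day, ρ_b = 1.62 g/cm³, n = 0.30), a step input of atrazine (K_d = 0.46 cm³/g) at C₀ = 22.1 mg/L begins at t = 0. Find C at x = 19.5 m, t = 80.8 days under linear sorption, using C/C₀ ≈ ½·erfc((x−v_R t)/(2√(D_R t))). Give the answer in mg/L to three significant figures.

13.1 mg/L

Retardation factor R = 1 + ρ_b·K_d/n = 1 + 1.62 × 0.46/0.30 = 3.484.
Sorption retards both mechanisms: v_R = v/R = 0.2451 m/day, D_R = D/R = 0.01088 m²/day.
v_R·t = 0.2451 × 80.8 = 19.80408 m; 2√(D_R t) = 1.875 m; argument = (19.5 − 19.80408)/1.875 = -0.1622.
C = C₀ × ½·erfc(-0.1622) = 22.1 × 0.5907 = 13.1 mg/L.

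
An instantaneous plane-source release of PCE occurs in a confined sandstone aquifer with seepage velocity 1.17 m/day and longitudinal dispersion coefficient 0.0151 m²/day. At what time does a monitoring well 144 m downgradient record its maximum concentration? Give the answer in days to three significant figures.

For the 1D instantaneous-source solution, setting ∂C/∂t = 0 at fixed x gives v²t² + 2Dt − x² = 0, so t = (√(D² + v²x²) − D)/v².
√(D² + v²x²) = √(0.0151² + 1.17² × 144²) = 168.5; v² = 1.3689.
t = (168.5 − 0.0151)/1.3689 = 123 days (vs. the pure-advection estimate x/v = 123 d).

123 days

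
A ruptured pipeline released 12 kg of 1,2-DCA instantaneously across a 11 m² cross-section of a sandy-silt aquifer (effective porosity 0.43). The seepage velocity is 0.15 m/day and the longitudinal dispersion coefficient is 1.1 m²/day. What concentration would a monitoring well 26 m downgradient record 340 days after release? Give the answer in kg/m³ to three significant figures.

0.0244 kg/m³

For an instantaneous plane source, C(x,t) = M/(n_e·A·√(4πDt)) · exp(−(x−vt)²/(4Dt)), with n_e·A the pore (flow) area.
Plume center vt = 0.15 × 340 = 51 m, so the well at 26 m is 25 m upgradient of the peak.
√(4πDt) = 68.56 m, giving peak height M/(n_e·A·√(4πDt)) = 12/(0.43 × 11 × 68.56) = 0.03700 kg/m³.
(x−vt)²/(4Dt) = (-25)²/(4 × 1.1 × 340) = 0.4178; exp(−0.4178) = 0.6585.
C = 0.03700 × 0.6585 = 0.0244 kg/m³.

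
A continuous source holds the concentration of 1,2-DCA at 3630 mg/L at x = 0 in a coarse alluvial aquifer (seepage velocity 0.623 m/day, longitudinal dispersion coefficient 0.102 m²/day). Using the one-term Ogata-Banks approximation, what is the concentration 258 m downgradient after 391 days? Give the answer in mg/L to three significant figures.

For a continuous step input, C/C₀ ≈ ½·erfc((x−vt)/(2√(Dt))).
vt = 0.623 × 391 = 243.593 m and 2√(Dt) = 2√(0.102 × 391) = 12.63 m.
Argument (x−vt)/(2√(Dt)) = (258 − 243.593)/12.63 = 1.141; ½·erfc(1.141) = 0.05331.
C = 3630 × 0.05331 = 194 mg/L.

194 mg/L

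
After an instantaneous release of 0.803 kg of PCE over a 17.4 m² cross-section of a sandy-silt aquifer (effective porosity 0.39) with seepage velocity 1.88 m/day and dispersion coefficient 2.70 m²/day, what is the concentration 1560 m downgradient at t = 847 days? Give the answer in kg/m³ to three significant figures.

0.000623 kg/m³

For an instantaneous plane source, C(x,t) = M/(n_e·A·√(4πDt)) · exp(−(x−vt)²/(4Dt)), with n_e·A the pore (flow) area.
Plume center vt = 1.88 × 847 = 1592.36 m, so the well at 1560 m is 32.36 m upgradient of the peak.
√(4πDt) = 169.5 m, giving peak height M/(n_e·A·√(4πDt)) = 0.803/(0.39 × 17.4 × 169.5) = 0.0006981 kg/m³.
(x−vt)²/(4Dt) = (-32.36)²/(4 × 2.70 × 847) = 0.1145; exp(−0.1145) = 0.8918.
C = 0.0006981 × 0.8918 = 0.000623 kg/m³.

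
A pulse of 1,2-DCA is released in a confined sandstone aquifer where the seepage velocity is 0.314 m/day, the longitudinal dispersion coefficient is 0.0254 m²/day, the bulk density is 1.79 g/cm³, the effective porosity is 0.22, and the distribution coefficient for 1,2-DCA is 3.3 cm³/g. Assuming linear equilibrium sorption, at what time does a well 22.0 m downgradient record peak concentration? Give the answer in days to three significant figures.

Retardation factor R = 1 + ρ_b·K_d/n = 1 + 1.79 × 3.3/0.22 = 27.85.
Sorption retards both mechanisms: v_R = v/R = 0.01127 m/day, D_R = D/R = 0.0009120 m²/day.
Peak time from v_R²t² + 2D_R t − x² = 0: t = (√(D_R² + v_R²x²) − D_R)/v_R².
√(D_R² + v_R²x²) = √(0.0009120² + 0.01127² × 22.0²) = 0.2479; v_R² = 0.0001270.
t = (0.2479 − 0.0009120)/0.0001270 = 1940 days.

1940 days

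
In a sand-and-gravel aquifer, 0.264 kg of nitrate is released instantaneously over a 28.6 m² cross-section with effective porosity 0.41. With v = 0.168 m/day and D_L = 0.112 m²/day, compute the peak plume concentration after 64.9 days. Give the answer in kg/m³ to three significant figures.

The peak of an instantaneous 1D plume sits at x = vt; there the Gaussian factor is 1 and C_max = M/(n_e·A·√(4πDt)), where n_e·A is the pore area the mass is dissolved in.
√(4πDt) = √(4π × 0.112 × 64.9) = 9.557 m, so C_max = 0.264/(0.41 × 28.6 × 9.557) = 0.00236 kg/m³.

0.00236 kg/m³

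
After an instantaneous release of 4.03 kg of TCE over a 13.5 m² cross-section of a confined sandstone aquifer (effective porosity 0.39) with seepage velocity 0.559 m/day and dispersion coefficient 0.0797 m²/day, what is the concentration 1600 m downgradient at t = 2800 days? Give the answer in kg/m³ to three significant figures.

For an instantaneous plane source, C(x,t) = M/(n_e·A·√(4πDt)) · exp(−(x−vt)²/(4Dt)), with n_e·A the pore (flow) area.
Plume center vt = 0.559 × 2800 = 1565.2 m, so the well at 1600 m is 34.8 m downgradient of the peak.
√(4πDt) = 52.96 m, giving peak height M/(n_e·A·√(4πDt)) = 4.03/(0.39 × 13.5 × 52.96) = 0.01445 kg/m³.
(x−vt)²/(4Dt) = (34.8)²/(4 × 0.0797 × 2800) = 1.357; exp(−1.357) = 0.2574.
C = 0.01445 × 0.2574 = 0.00372 kg/m³.

0.00372 kg/m³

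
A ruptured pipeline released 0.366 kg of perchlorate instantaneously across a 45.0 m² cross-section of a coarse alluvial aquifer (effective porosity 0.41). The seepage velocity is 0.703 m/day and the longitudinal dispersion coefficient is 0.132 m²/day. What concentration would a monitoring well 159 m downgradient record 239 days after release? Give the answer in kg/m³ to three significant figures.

0.000523 kg/m³

For an instantaneous plane source, C(x,t) = M/(n_e·A·√(4πDt)) · exp(−(x−vt)²/(4Dt)), with n_e·A the pore (flow) area.
Plume center vt = 0.703 × 239 = 168.017 m, so the well at 159 m is 9.017 m upgradient of the peak.
√(4πDt) = 19.91 m, giving peak height M/(n_e·A·√(4πDt)) = 0.366/(0.41 × 45.0 × 19.91) = 0.0009964 kg/m³.
(x−vt)²/(4Dt) = (-9.017)²/(4 × 0.132 × 239) = 0.6443; exp(−0.6443) = 0.5250.
C = 0.0009964 × 0.5250 = 0.000523 kg/m³.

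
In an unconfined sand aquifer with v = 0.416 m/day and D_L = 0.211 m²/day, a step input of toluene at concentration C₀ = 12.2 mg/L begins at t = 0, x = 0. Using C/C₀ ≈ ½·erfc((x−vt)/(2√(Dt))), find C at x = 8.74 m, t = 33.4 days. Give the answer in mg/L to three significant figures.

For a continuous step input, C/C₀ ≈ ½·erfc((x−vt)/(2√(Dt))).
vt = 0.416 × 33.4 = 13.8944 m and 2√(Dt) = 2√(0.211 × 33.4) = 5.309 m.
Argument (x−vt)/(2√(Dt)) = (8.74 − 13.8944)/5.309 = -0.9709; ½·erfc(-0.9709) = 0.9151.
C = 12.2 × 0.9151 = 11.2 mg/L.

11.2 mg/L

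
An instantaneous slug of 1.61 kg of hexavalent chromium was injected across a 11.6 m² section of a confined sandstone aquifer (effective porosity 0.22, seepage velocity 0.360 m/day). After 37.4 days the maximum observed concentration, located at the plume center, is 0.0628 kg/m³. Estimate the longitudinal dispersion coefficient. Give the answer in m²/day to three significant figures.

0.215 m²/day

At the plume center C_max = M/(n_e·A·√(4πDt)), so D = M²/(4πt·(n_e·A·C_max)²).
n_e·A·C_max = 0.22 × 11.6 × 0.0628 = 0.1603 kg/m.
D = 1.61²/(4π × 37.4 × 0.1603²) = 0.215 m²/day.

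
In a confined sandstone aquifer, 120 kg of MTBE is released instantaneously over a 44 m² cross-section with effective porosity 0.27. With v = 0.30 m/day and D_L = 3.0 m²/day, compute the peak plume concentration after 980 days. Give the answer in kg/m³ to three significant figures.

The peak of an instantaneous 1D plume sits at x = vt; there the Gaussian factor is 1 and C_max = M/(n_e·A·√(4πDt)), where n_e·A is the pore area the mass is dissolved in.
√(4πDt) = √(4π × 3.0 × 980) = 192.2 m, so C_max = 120/(0.27 × 44 × 192.2) = 0.0526 kg/m³.

0.0526 kg/m³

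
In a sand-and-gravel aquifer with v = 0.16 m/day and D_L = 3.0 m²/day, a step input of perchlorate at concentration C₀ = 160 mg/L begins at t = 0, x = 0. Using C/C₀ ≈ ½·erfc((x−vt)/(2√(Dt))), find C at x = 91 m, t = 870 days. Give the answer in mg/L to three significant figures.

For a continuous step input, C/C₀ ≈ ½·erfc((x−vt)/(2√(Dt))).
vt = 0.16 × 870 = 139.2 m and 2√(Dt) = 2√(3.0 × 870) = 102.2 m.
Argument (x−vt)/(2√(Dt)) = (91 − 139.2)/102.2 = -0.4716; ½·erfc(-0.4716) = 0.7476.
C = 160 × 0.7476 = 120 mg/L.

120 mg/L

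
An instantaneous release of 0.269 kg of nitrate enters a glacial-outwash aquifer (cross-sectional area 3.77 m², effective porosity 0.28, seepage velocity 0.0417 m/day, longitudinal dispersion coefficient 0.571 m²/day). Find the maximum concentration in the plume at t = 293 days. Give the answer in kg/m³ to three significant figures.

The peak of an instantaneous 1D plume sits at x = vt; there the Gaussian factor is 1 and C_max = M/(n_e·A·√(4πDt)), where n_e·A is the pore area the mass is dissolved in.
√(4πDt) = √(4π × 0.571 × 293) = 45.85 m, so C_max = 0.269/(0.28 × 3.77 × 45.85) = 0.00556 kg/m³.

0.00556 kg/m³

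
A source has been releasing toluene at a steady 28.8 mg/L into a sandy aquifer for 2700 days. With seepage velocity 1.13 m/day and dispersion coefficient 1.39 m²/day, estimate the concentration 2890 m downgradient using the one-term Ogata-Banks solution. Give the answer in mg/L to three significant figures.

For a continuous step input, C/C₀ ≈ ½·erfc((x−vt)/(2√(Dt))).
vt = 1.13 × 2700 = 3051 m and 2√(Dt) = 2√(1.39 × 2700) = 122.5 m.
Argument (x−vt)/(2√(Dt)) = (2890 − 3051)/122.5 = -1.314; ½·erfc(-1.314) = 0.9684.
C = 28.8 × 0.9684 = 27.9 mg/L.

27.9 mg/L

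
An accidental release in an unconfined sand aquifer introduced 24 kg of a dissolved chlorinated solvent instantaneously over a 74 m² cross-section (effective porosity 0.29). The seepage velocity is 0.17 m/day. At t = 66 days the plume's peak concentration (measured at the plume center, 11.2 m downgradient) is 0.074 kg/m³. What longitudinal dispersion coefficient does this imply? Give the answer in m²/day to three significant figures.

0.275 m²/day

At the plume center C_max = M/(n_e·A·√(4πDt)), so D = M²/(4πt·(n_e·A·C_max)²).
n_e·A·C_max = 0.29 × 74 × 0.074 = 1.588 kg/m.
D = 24²/(4π × 66 × 1.588²) = 0.275 m²/day.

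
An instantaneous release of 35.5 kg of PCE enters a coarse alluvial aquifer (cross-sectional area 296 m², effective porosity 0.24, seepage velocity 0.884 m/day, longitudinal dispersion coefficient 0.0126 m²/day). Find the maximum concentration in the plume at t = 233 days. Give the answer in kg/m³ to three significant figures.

0.0823 kg/m³

The peak of an instantaneous 1D plume sits at x = vt; there the Gaussian factor is 1 and C_max = M/(n_e·A·√(4πDt)), where n_e·A is the pore area the mass is dissolved in.
√(4πDt) = √(4π × 0.0126 × 233) = 6.074 m, so C_max = 35.5/(0.24 × 296 × 6.074) = 0.0823 kg/m³.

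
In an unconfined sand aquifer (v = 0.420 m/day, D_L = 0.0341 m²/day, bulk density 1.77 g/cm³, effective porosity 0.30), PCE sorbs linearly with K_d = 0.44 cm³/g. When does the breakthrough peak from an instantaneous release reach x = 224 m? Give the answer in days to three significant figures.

Retardation factor R = 1 + ρ_b·K_d/n = 1 + 1.77 × 0.44/0.30 = 3.596.
Sorption retards both mechanisms: v_R = v/R = 0.1168 m/day, D_R = D/R = 0.009483 m²/day.
Peak time from v_R²t² + 2D_R t − x² = 0: t = (√(D_R² + v_R²x²) − D_R)/v_R².
√(D_R² + v_R²x²) = √(0.009483² + 0.1168² × 224²) = 26.16; v_R² = 0.01364.
t = (26.16 − 0.009483)/0.01364 = 1920 days.

1920 days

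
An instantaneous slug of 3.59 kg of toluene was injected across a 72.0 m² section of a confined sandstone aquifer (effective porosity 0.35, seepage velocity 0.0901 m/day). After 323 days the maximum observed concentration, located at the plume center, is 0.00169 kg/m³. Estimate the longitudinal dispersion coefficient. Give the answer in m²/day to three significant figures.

At the plume center C_max = M/(n_e·A·√(4πDt)), so D = M²/(4πt·(n_e·A·C_max)²).
n_e·A·C_max = 0.35 × 72.0 × 0.00169 = 0.04259 kg/m.
D = 3.59²/(4π × 323 × 0.04259²) = 1.75 m²/day.

1.75 m²/day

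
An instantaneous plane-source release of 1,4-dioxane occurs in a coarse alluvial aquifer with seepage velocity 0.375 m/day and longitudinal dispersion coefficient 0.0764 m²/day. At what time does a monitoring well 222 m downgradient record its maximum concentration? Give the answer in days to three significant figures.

591 days

For the 1D instantaneous-source solution, setting ∂C/∂t = 0 at fixed x gives v²t² + 2Dt − x² = 0, so t = (√(D² + v²x²) − D)/v².
√(D² + v²x²) = √(0.0764² + 0.375² × 222²) = 83.25; v² = 0.140625.
t = (83.25 − 0.0764)/0.140625 = 591 days (vs. the pure-advection estimate x/v = 592 d).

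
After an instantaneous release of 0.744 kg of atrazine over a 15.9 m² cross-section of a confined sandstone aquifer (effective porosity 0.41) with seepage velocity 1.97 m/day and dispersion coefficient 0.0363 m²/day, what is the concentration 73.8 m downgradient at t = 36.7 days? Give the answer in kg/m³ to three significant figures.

0.0183 kg/m³

For an instantaneous plane source, C(x,t) = M/(n_e·A·√(4πDt)) · exp(−(x−vt)²/(4Dt)), with n_e·A the pore (flow) area.
Plume center vt = 1.97 × 36.7 = 72.299 m, so the well at 73.8 m is 1.501 m downgradient of the peak.
√(4πDt) = 4.092 m, giving peak height M/(n_e·A·√(4πDt)) = 0.744/(0.41 × 15.9 × 4.092) = 0.02789 kg/m³.
(x−vt)²/(4Dt) = (1.501)²/(4 × 0.0363 × 36.7) = 0.4228; exp(−0.4228) = 0.6552.
C = 0.02789 × 0.6552 = 0.0183 kg/m³.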